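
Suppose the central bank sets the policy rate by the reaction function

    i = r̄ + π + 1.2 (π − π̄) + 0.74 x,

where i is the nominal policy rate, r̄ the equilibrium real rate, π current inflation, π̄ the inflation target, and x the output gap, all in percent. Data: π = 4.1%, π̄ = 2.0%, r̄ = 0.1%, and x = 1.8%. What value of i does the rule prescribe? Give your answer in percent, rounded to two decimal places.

8.05%

i = 0.1 + 4.1 + 1.2 × (4.1 − 2.0) + 0.74 × 1.8
   = 0.1 + 4.1 + 2.52 + 1.332 = 8.05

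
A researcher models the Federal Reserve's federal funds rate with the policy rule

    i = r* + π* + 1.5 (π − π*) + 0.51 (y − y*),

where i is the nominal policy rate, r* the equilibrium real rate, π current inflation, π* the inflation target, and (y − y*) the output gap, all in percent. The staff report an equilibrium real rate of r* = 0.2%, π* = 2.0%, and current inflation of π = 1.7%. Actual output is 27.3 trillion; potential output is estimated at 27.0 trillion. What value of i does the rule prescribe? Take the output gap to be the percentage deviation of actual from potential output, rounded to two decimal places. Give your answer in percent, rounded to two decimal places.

Output gap = 100 × (27.3 − 27.0) / 27.0 = 1.11%.
i = 0.20 + 2.00 + 1.5 × (1.70 − 2.00) + 0.51 × 1.11
   = 0.20 + 2 − 0.45 + 0.5661 = 2.32

2.32%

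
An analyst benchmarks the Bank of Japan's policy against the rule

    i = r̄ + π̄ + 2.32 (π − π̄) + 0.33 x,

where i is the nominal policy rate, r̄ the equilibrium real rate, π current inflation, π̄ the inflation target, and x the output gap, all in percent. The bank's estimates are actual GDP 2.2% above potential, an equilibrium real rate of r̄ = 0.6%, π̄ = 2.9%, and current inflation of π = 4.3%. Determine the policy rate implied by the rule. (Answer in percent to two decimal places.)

7.47%

Output 2.2% above potential → x = 2.2.
i = 0.6 + 2.9 + 2.32 × (4.3 − 2.9) + 0.33 × 2.2
   = 0.6 + 2.9 + 3.248 + 0.726 = 7.47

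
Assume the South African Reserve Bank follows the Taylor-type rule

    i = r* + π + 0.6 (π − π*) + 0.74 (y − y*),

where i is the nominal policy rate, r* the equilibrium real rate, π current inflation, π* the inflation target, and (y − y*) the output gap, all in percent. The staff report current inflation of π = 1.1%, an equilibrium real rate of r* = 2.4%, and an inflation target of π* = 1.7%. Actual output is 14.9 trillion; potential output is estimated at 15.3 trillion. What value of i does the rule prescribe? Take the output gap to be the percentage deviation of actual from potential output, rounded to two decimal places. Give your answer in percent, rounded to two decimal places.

Output gap = 100 × (14.9 − 15.3) / 15.3 = -2.61%.
i = 2.40 + 1.10 + 0.6 × (1.10 − 1.70) + 0.74 × (-2.61)
   = 2.40 + 1.1 − 0.36 − 1.9314 = 1.21

1.21%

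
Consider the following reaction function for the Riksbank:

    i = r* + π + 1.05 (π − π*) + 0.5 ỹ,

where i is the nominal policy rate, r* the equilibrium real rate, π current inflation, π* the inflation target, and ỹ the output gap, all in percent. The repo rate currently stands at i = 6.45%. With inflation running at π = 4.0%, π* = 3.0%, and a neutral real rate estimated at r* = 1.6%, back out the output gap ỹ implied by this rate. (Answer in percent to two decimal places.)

-0.40%

0.5 ỹ = 6.45 − 1.6 − 4.0 − 1.05 × (4.0 − 3.0) = -0.2
ỹ = -0.2 / 0.5 = -0.40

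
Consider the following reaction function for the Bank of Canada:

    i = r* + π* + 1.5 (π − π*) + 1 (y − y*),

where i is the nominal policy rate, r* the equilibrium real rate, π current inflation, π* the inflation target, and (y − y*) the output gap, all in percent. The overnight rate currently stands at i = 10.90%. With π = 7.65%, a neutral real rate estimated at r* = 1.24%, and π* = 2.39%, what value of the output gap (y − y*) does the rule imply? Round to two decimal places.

1 (y − y*) = 10.90 − 1.24 − 2.39 − 1.5 × (7.65 − 2.39) = -0.62
(y − y*) = -0.62 / 1 = -0.62

-0.62%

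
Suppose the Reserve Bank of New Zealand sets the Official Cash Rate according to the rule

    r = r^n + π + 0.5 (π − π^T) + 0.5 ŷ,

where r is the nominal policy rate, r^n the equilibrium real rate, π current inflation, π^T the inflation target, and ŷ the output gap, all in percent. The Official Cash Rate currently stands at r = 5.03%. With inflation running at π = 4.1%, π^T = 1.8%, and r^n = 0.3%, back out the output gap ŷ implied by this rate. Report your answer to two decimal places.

-1.04%

0.5 ŷ = 5.03 − 0.3 − 4.1 − 0.5 × (4.1 − 1.8) = -0.52
ŷ = -0.52 / 0.5 = -1.04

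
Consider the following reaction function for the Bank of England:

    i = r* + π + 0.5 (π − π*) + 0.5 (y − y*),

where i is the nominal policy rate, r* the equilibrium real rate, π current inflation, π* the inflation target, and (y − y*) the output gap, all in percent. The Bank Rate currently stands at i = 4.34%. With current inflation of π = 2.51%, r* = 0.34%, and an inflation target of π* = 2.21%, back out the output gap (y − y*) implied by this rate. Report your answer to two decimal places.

0.5 (y − y*) = 4.34 − 0.34 − 2.51 − 0.5 × (2.51 − 2.21) = 1.34
(y − y*) = 1.34 / 0.5 = 2.68

2.68%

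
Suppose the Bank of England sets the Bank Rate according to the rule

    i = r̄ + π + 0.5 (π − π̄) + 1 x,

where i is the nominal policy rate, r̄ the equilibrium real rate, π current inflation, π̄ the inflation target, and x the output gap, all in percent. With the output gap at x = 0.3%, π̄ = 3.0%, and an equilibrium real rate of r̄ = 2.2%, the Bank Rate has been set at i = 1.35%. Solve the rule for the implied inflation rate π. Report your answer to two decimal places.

0.23%

Collecting π: i = r̄ + (1 + 0.5) π − 0.5 π̄ + 1 x
1.5 π = 1.35 − 2.2 + 0.5 × 3.0 − 1 × 0.3 = 0.35
π = 0.35 / 1.5 = 0.23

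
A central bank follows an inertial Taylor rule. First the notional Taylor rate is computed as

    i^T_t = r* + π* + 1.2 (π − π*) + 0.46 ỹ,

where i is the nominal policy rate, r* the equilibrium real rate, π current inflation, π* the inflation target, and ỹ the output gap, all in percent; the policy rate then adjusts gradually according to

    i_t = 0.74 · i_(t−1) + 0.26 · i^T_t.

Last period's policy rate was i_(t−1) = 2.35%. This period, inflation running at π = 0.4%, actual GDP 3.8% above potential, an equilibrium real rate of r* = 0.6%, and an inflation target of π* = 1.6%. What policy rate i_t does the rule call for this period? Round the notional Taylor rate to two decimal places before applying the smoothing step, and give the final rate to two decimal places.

2.39%

Output 3.8% above potential → ỹ = 3.8.
i^T_t = 0.6 + 1.6 + 1.2 × (0.4 − 1.6) + 0.46 × 3.8
   = 0.6 + 1.6 − 1.44 + 1.748 = 2.51
i_t = 0.74 × 2.35 + 0.26 × 2.51 = 1.739 + 0.6526 = 2.39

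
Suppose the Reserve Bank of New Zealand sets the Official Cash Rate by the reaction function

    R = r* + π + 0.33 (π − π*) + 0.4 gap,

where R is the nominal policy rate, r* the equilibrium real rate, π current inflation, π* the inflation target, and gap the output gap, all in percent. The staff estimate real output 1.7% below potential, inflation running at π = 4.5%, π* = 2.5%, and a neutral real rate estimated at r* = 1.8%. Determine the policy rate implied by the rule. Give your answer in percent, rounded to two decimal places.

Output 1.7% below potential → gap = -1.7.
R = 1.8 + 4.5 + 0.33 × (4.5 − 2.5) + 0.4 × (-1.7)
   = 1.8 + 4.5 + 0.66 − 0.68 = 6.28

6.28%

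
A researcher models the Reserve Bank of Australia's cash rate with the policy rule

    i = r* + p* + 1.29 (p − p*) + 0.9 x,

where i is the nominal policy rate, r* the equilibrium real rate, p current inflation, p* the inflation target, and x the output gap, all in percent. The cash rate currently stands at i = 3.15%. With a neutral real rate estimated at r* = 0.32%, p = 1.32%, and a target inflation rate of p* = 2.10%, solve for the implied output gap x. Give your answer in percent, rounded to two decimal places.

1.93%

0.9 x = 3.15 − 0.32 − 2.10 − 1.29 × (1.32 − 2.10) = 1.7362
x = 1.7362 / 0.9 = 1.93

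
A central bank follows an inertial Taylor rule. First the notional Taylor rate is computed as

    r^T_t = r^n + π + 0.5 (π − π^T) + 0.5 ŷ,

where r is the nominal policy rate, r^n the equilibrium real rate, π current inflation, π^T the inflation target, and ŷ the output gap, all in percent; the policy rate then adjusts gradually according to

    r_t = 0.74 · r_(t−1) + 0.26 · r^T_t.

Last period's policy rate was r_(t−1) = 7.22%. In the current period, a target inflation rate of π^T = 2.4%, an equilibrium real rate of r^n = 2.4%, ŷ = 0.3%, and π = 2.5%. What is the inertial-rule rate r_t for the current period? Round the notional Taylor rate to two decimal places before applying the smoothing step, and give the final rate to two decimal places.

r^T_t = 2.4 + 2.5 + 0.5 × (2.5 − 2.4) + 0.5 × 0.3
   = 2.4 + 2.5 + 0.05 + 0.15 = 5.10
r_t = 0.74 × 7.22 + 0.26 × 5.10 = 5.3428 + 1.326 = 6.67

6.67%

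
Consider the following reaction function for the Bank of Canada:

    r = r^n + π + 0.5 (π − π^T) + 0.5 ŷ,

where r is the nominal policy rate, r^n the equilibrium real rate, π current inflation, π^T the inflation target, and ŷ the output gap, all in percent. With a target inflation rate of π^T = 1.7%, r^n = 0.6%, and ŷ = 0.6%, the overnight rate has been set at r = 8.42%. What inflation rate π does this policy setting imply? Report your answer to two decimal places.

5.58%

Collecting π: r = r^n + (1 + 0.5) π − 0.5 π^T + 0.5 ŷ
1.5 π = 8.42 − 0.6 + 0.5 × 1.7 − 0.5 × 0.6 = 8.37
π = 8.37 / 1.5 = 5.58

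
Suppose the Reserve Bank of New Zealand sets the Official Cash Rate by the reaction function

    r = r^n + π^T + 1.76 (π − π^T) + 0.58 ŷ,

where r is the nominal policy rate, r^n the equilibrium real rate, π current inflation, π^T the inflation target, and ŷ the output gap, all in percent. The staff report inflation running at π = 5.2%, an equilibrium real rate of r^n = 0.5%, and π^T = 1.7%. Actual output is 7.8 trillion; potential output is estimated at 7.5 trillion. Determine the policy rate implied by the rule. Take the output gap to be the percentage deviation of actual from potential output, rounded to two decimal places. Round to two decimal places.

Output gap = 100 × (7.8 − 7.5) / 7.5 = 4.00%.
r = 0.50 + 1.70 + 1.76 × (5.20 − 1.70) + 0.58 × 4.00
   = 0.50 + 1.7 + 6.16 + 2.32 = 10.68

10.68%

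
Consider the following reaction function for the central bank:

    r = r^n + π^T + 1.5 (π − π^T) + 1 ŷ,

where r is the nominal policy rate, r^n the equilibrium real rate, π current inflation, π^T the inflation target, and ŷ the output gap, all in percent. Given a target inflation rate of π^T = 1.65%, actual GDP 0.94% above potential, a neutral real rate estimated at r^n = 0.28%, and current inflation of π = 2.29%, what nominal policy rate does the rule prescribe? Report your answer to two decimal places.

Output 0.94% above potential → ŷ = 0.94.
r = 0.28 + 1.65 + 1.5 × (2.29 − 1.65) + 1 × 0.94
   = 0.28 + 1.65 + 0.96 + 0.94 = 3.83

3.83%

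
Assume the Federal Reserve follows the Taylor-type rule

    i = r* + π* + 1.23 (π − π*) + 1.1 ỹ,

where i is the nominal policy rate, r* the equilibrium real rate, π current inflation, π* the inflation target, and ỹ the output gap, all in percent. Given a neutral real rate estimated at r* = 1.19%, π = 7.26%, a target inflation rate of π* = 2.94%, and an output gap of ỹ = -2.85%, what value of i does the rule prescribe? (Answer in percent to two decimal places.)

6.31%

i = 1.19 + 2.94 + 1.23 × (7.26 − 2.94) + 1.1 × (-2.85)
   = 1.19 + 2.94 + 5.3136 − 3.135 = 6.31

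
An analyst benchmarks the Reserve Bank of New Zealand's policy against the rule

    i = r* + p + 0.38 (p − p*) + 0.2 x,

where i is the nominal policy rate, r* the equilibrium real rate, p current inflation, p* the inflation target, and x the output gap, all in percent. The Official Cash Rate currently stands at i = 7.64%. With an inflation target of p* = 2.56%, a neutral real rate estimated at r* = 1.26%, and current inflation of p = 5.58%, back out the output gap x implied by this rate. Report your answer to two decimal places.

-1.74%

0.2 x = 7.64 − 1.26 − 5.58 − 0.38 × (5.58 − 2.56) = -0.3476
x = -0.3476 / 0.2 = -1.74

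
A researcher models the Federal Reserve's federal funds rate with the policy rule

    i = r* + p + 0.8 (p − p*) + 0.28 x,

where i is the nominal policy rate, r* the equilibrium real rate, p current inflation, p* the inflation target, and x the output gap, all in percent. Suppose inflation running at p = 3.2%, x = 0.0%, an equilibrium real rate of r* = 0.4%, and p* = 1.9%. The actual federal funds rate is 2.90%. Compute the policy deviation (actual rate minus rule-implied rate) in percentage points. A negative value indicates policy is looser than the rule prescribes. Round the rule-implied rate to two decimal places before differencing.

i = 0.4 + 3.2 + 0.8 × (3.2 − 1.9) + 0.28 × 0.0
   = 0.4 + 3.2 + 1.04 + 0 = 4.64
Deviation = 2.90 − 4.64 = -1.74 pp.

-1.74 pp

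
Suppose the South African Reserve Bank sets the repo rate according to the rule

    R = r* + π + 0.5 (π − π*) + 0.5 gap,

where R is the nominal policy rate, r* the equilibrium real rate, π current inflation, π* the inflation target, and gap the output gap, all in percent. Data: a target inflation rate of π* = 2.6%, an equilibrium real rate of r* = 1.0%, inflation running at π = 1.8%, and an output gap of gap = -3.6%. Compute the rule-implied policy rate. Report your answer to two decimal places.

0.60%

R = 1.0 + 1.8 + 0.5 × (1.8 − 2.6) + 0.5 × (-3.6)
   = 1.0 + 1.8 − 0.4 − 1.8 = 0.60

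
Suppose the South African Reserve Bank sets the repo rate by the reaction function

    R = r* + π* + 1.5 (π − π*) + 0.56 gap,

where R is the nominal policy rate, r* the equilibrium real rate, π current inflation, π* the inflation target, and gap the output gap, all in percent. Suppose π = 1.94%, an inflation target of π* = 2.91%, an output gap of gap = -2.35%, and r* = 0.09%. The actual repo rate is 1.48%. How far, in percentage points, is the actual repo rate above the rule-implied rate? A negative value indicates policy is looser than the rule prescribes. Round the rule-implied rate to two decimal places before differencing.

1.25 pp

R = 0.09 + 2.91 + 1.5 × (1.94 − 2.91) + 0.56 × (-2.35)
   = 0.09 + 2.91 − 1.455 − 1.316 = 0.23
Deviation = 1.48 − 0.23 = 1.25 pp.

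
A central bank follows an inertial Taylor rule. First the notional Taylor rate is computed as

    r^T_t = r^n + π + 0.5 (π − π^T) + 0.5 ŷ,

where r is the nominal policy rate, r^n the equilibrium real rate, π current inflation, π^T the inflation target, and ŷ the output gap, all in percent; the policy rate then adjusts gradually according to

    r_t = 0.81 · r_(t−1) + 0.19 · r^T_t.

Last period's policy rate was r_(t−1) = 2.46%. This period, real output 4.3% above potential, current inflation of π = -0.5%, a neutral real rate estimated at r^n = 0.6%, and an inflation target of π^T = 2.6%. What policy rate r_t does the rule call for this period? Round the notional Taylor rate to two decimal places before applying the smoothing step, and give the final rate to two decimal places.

2.13%

Output 4.3% above potential → ŷ = 4.3.
r^T_t = 0.6 + (-0.5) + 0.5 × (-0.5 − 2.6) + 0.5 × 4.3
   = 0.6 − 0.5 − 1.55 + 2.15 = 0.70
r_t = 0.81 × 2.46 + 0.19 × 0.70 = 1.9926 + 0.133 = 2.13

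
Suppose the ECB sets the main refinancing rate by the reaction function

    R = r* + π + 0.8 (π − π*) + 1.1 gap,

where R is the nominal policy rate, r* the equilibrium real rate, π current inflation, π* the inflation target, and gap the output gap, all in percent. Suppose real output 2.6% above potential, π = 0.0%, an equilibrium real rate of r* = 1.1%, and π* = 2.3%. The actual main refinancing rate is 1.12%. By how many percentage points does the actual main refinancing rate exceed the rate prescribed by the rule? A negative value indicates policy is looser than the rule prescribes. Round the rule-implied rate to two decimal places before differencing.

Output 2.6% above potential → gap = 2.6.
R = 1.1 + 0.0 + 0.8 × (0.0 − 2.3) + 1.1 × 2.6
   = 1.1 + 0 − 1.84 + 2.86 = 2.12
Deviation = 1.12 − 2.12 = -1.00 pp.

-1.00 pp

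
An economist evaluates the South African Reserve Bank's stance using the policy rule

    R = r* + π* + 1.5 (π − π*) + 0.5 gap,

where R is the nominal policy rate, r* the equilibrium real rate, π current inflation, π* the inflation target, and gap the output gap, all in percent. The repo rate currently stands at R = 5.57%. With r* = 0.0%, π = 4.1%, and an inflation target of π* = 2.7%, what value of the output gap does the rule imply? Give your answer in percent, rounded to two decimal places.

1.54%

0.5 gap = 5.57 − 0.0 − 2.7 − 1.5 × (4.1 − 2.7) = 0.77
gap = 0.77 / 0.5 = 1.54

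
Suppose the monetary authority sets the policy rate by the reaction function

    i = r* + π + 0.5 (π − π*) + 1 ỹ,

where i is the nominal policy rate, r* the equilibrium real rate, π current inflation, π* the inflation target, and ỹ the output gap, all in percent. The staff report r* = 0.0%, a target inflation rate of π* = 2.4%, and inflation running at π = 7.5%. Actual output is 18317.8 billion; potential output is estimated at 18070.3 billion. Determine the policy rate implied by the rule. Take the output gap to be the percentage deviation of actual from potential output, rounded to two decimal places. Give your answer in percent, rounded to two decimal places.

11.42%

Output gap = 100 × (18317.8 − 18070.3) / 18070.3 = 1.37%.
i = 0.00 + 7.50 + 0.5 × (7.50 − 2.40) + 1 × 1.37
   = 0.00 + 7.5 + 2.55 + 1.37 = 11.42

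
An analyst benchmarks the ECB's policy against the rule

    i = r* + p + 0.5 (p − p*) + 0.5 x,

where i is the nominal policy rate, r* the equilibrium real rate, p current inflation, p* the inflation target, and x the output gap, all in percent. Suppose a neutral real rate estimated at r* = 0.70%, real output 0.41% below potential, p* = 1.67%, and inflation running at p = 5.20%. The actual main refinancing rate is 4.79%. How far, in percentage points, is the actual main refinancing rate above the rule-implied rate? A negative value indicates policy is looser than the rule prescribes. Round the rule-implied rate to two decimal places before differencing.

Output 0.41% below potential → x = -0.41.
i = 0.70 + 5.20 + 0.5 × (5.20 − 1.67) + 0.5 × (-0.41)
   = 0.70 + 5.2 + 1.765 − 0.205 = 7.46
Deviation = 4.79 − 7.46 = -2.67 pp.

-2.67 pp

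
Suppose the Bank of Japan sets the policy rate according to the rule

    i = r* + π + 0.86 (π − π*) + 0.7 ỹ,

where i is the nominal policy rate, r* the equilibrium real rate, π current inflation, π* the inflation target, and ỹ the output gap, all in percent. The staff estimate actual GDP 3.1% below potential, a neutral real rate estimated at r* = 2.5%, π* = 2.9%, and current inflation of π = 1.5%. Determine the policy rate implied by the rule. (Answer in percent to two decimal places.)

Output 3.1% below potential → ỹ = -3.1.
i = 2.5 + 1.5 + 0.86 × (1.5 − 2.9) + 0.7 × (-3.1)
   = 2.5 + 1.5 − 1.204 − 2.17 = 0.63

0.63%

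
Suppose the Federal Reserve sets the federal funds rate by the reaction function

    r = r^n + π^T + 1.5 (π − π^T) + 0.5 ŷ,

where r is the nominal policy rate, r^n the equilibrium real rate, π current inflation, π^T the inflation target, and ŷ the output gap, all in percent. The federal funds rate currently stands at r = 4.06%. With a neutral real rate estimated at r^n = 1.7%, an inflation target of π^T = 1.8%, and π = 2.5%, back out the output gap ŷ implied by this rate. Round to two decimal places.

0.5 ŷ = 4.06 − 1.7 − 1.8 − 1.5 × (2.5 − 1.8) = -0.49
ŷ = -0.49 / 0.5 = -0.98

-0.98%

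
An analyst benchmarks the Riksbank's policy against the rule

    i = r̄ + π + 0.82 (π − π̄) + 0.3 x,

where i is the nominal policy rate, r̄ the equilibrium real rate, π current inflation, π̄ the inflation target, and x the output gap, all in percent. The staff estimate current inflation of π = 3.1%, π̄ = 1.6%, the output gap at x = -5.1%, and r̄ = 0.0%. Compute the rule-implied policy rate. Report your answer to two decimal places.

i = 0.0 + 3.1 + 0.82 × (3.1 − 1.6) + 0.3 × (-5.1)
   = 0.0 + 3.1 + 1.23 − 1.53 = 2.80

2.80%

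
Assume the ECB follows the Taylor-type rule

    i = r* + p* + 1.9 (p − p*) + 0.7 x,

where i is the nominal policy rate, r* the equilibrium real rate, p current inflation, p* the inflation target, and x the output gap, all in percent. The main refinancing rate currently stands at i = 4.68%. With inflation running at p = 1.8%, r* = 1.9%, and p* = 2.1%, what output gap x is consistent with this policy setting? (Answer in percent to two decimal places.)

1.79%

0.7 x = 4.68 − 1.9 − 2.1 − 1.9 × (1.8 − 2.1) = 1.25
x = 1.25 / 0.7 = 1.79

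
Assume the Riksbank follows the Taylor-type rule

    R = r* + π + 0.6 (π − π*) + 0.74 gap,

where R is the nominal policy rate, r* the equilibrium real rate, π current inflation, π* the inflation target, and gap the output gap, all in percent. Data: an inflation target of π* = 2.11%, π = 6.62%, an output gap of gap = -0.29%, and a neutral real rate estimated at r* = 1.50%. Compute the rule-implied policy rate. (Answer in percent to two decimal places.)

10.61%

R = 1.50 + 6.62 + 0.6 × (6.62 − 2.11) + 0.74 × (-0.29)
   = 1.50 + 6.62 + 2.706 − 0.2146 = 10.61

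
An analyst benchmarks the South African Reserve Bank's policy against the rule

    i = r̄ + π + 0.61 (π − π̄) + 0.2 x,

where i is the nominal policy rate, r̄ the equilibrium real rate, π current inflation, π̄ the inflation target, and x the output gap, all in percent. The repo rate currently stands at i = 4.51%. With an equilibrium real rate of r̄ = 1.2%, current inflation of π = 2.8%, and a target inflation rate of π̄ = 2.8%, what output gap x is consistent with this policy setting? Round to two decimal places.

2.55%

0.2 x = 4.51 − 1.2 − 2.8 − 0.61 × (2.8 − 2.8) = 0.51
x = 0.51 / 0.2 = 2.55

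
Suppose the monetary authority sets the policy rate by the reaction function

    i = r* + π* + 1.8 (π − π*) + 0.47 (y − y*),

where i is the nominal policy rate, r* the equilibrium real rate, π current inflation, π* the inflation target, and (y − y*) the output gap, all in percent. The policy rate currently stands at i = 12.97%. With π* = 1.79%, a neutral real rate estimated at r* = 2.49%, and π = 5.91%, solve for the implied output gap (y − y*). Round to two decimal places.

0.47 (y − y*) = 12.97 − 2.49 − 1.79 − 1.8 × (5.91 − 1.79) = 1.274
(y − y*) = 1.274 / 0.47 = 2.71

2.71%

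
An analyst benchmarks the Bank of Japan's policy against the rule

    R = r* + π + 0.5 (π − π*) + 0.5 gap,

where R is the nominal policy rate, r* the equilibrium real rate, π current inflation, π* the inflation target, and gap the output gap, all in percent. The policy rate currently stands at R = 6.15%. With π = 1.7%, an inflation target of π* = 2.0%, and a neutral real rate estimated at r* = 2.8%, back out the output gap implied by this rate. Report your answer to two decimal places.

3.60%

0.5 gap = 6.15 − 2.8 − 1.7 − 0.5 × (1.7 − 2.0) = 1.8
gap = 1.8 / 0.5 = 3.60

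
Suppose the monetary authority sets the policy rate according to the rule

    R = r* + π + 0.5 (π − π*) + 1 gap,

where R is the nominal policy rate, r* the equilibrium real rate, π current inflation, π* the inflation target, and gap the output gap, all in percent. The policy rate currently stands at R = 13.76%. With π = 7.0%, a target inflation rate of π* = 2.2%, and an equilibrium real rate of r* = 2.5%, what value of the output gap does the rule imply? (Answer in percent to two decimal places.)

1.86%

1 gap = 13.76 − 2.5 − 7.0 − 0.5 × (7.0 − 2.2) = 1.86
gap = 1.86 / 1 = 1.86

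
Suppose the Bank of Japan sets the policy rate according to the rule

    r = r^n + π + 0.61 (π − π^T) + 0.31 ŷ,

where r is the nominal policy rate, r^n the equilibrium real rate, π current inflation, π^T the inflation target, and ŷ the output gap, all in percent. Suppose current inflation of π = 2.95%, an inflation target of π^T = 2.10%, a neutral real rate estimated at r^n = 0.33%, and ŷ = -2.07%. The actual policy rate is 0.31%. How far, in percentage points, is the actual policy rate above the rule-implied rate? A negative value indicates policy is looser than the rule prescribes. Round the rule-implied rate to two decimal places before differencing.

r = 0.33 + 2.95 + 0.61 × (2.95 − 2.10) + 0.31 × (-2.07)
   = 0.33 + 2.95 + 0.5185 − 0.6417 = 3.16
Deviation = 0.31 − 3.16 = -2.85 pp.

-2.85 pp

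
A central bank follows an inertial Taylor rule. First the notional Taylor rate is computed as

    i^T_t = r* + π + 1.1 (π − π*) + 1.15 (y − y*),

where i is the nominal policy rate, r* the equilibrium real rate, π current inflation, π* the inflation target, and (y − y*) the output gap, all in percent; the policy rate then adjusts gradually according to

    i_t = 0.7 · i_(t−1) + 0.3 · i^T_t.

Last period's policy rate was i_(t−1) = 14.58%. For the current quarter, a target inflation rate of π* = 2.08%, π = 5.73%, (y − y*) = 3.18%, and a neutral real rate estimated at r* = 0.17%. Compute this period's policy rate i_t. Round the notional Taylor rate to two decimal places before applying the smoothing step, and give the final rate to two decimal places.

14.28%

i^T_t = 0.17 + 5.73 + 1.1 × (5.73 − 2.08) + 1.15 × 3.18
   = 0.17 + 5.73 + 4.015 + 3.657 = 13.57
i_t = 0.7 × 14.58 + 0.3 × 13.57 = 10.206 + 4.071 = 14.28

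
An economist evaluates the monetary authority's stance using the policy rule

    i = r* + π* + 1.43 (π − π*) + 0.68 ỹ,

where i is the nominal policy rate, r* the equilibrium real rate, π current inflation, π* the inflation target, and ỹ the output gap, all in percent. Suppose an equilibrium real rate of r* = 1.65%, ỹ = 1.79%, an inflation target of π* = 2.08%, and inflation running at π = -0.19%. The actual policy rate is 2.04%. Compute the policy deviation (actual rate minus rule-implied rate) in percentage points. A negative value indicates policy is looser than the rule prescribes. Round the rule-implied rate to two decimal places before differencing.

i = 1.65 + 2.08 + 1.43 × (-0.19 − 2.08) + 0.68 × 1.79
   = 1.65 + 2.08 − 3.2461 + 1.2172 = 1.70
Deviation = 2.04 − 1.70 = 0.34 pp.

0.34 pp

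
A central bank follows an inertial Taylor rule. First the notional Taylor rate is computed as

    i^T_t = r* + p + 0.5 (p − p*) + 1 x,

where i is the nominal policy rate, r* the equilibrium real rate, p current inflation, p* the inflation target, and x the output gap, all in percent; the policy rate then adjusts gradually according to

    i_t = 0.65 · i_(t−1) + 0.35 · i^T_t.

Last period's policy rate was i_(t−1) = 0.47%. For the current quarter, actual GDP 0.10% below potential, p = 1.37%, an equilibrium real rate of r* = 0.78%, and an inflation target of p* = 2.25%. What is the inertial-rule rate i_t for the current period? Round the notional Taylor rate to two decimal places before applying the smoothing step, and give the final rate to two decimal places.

0.87%

Output 0.10% below potential → x = -0.10.
i^T_t = 0.78 + 1.37 + 0.5 × (1.37 − 2.25) + 1 × (-0.10)
   = 0.78 + 1.37 − 0.44 − 0.1 = 1.61
i_t = 0.65 × 0.47 + 0.35 × 1.61 = 0.3055 + 0.5635 = 0.87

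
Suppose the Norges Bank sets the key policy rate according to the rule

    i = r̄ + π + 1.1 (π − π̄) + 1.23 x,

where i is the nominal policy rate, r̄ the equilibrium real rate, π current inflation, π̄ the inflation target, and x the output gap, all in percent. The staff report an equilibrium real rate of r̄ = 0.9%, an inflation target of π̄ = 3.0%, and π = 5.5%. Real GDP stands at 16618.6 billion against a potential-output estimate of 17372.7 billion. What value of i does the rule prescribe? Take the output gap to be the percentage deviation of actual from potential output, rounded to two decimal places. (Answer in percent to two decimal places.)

3.81%

Output gap = 100 × (16618.6 − 17372.7) / 17372.7 = -4.34%.
i = 0.90 + 5.50 + 1.1 × (5.50 − 3.00) + 1.23 × (-4.34)
   = 0.90 + 5.5 + 2.75 − 5.3382 = 3.81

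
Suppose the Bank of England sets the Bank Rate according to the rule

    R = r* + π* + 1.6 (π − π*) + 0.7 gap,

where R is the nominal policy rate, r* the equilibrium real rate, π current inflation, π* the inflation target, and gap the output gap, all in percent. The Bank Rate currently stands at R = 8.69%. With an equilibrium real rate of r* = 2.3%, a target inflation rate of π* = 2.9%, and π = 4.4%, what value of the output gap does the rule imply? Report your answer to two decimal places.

1.56%

0.7 gap = 8.69 − 2.3 − 2.9 − 1.6 × (4.4 − 2.9) = 1.09
gap = 1.09 / 0.7 = 1.56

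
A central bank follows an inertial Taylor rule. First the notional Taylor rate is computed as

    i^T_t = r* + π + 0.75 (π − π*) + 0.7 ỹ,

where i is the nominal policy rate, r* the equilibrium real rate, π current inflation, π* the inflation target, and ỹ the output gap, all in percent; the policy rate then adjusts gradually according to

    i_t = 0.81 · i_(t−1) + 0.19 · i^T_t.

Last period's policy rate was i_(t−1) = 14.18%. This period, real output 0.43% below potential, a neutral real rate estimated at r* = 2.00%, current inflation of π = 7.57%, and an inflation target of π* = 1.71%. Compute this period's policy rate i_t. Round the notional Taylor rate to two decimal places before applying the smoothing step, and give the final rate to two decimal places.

Output 0.43% below potential → ỹ = -0.43.
i^T_t = 2.00 + 7.57 + 0.75 × (7.57 − 1.71) + 0.7 × (-0.43)
   = 2.00 + 7.57 + 4.395 − 0.301 = 13.66
i_t = 0.81 × 14.18 + 0.19 × 13.66 = 11.4858 + 2.5954 = 14.08

14.08%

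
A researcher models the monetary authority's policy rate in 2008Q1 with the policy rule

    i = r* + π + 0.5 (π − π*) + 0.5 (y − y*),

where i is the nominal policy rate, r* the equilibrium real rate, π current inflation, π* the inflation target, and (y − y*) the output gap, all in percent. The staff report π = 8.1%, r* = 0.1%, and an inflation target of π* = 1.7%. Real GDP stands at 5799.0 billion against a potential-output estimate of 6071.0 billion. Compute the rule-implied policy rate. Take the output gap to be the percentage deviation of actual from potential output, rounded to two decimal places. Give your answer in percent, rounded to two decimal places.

Output gap = 100 × (5799.0 − 6071.0) / 6071.0 = -4.48%.
i = 0.10 + 8.10 + 0.5 × (8.10 − 1.70) + 0.5 × (-4.48)
   = 0.10 + 8.1 + 3.2 − 2.24 = 9.16

9.16%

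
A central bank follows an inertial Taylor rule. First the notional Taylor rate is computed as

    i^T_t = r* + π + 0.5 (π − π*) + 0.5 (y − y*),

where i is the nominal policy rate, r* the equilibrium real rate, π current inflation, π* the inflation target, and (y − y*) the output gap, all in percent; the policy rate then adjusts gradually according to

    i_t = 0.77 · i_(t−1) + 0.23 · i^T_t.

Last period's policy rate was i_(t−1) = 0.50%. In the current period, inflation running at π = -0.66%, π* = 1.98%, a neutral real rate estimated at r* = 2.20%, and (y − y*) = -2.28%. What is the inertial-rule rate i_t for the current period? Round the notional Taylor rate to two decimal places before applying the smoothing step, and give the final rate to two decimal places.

i^T_t = 2.20 + (-0.66) + 0.5 × (-0.66 − 1.98) + 0.5 × (-2.28)
   = 2.20 − 0.66 − 1.32 − 1.14 = -0.92
i_t = 0.77 × 0.50 + 0.23 × (-0.92) = 0.385 − 0.2116 = 0.17

0.17%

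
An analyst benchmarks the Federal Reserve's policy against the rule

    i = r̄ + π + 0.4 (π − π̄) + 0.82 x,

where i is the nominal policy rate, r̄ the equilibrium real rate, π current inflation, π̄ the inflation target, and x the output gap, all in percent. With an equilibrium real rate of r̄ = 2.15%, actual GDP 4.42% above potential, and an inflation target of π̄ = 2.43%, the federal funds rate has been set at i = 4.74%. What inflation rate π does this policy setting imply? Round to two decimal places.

-0.04%

Output 4.42% above potential → x = 4.42.
Collecting π: i = r̄ + (1 + 0.4) π − 0.4 π̄ + 0.82 x
1.4 π = 4.74 − 2.15 + 0.4 × 2.43 − 0.82 × 4.42 = -0.0624
π = -0.0624 / 1.4 = -0.04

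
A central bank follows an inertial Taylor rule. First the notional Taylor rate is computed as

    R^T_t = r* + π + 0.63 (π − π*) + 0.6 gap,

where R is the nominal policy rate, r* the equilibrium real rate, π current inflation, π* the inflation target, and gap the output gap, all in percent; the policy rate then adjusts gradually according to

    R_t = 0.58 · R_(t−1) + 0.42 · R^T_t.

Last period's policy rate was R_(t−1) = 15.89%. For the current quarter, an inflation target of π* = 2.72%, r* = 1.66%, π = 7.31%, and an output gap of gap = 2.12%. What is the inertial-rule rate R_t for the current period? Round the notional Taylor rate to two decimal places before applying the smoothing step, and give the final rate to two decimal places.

R^T_t = 1.66 + 7.31 + 0.63 × (7.31 − 2.72) + 0.6 × 2.12
   = 1.66 + 7.31 + 2.8917 + 1.272 = 13.13
R_t = 0.58 × 15.89 + 0.42 × 13.13 = 9.2162 + 5.5146 = 14.73

14.73%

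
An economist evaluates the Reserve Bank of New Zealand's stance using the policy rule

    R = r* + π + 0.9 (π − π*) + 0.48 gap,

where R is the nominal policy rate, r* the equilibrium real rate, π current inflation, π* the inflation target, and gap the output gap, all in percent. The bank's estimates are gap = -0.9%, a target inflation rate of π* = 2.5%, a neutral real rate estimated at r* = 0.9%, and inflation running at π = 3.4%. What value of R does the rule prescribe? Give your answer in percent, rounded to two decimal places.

4.68%

R = 0.9 + 3.4 + 0.9 × (3.4 − 2.5) + 0.48 × (-0.9)
   = 0.9 + 3.4 + 0.81 − 0.432 = 4.68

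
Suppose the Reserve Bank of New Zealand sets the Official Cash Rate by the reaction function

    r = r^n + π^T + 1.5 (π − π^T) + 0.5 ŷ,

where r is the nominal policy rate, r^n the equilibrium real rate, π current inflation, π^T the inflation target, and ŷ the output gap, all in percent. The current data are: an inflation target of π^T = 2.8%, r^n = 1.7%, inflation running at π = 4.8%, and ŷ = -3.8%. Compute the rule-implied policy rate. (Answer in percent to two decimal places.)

r = 1.7 + 2.8 + 1.5 × (4.8 − 2.8) + 0.5 × (-3.8)
   = 1.7 + 2.8 + 3 − 1.9 = 5.60

5.60%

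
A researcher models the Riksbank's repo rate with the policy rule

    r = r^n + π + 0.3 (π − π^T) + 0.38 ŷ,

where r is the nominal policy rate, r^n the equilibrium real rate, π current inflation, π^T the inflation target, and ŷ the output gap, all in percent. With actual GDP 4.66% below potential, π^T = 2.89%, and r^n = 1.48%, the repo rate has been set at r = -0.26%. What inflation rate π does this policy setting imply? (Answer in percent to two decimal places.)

Output 4.66% below potential → ŷ = -4.66.
Collecting π: r = r^n + (1 + 0.3) π − 0.3 π^T + 0.38 ŷ
1.3 π = -0.26 − 1.48 + 0.3 × 2.89 − 0.38 × (-4.66) = 0.8978
π = 0.8978 / 1.3 = 0.69

0.69%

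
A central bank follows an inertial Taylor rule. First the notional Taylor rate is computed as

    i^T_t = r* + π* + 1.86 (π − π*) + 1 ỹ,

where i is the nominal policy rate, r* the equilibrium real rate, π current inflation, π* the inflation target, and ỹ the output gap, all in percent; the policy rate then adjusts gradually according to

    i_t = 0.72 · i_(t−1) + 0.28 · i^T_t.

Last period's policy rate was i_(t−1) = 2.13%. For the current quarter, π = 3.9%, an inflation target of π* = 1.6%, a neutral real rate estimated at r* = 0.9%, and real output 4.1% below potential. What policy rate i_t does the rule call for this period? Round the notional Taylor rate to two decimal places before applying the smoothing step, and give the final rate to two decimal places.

Output 4.1% below potential → ỹ = -4.1.
i^T_t = 0.9 + 1.6 + 1.86 × (3.9 − 1.6) + 1 × (-4.1)
   = 0.9 + 1.6 + 4.278 − 4.1 = 2.68
i_t = 0.72 × 2.13 + 0.28 × 2.68 = 1.5336 + 0.7504 = 2.28

2.28%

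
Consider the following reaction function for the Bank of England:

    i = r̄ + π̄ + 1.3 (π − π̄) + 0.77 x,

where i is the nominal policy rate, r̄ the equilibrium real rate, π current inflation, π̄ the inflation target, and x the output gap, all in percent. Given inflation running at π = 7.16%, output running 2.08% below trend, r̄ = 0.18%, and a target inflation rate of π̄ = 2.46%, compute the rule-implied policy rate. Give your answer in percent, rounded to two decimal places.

Output 2.08% below potential → x = -2.08.
i = 0.18 + 2.46 + 1.3 × (7.16 − 2.46) + 0.77 × (-2.08)
   = 0.18 + 2.46 + 6.11 − 1.6016 = 7.15

7.15%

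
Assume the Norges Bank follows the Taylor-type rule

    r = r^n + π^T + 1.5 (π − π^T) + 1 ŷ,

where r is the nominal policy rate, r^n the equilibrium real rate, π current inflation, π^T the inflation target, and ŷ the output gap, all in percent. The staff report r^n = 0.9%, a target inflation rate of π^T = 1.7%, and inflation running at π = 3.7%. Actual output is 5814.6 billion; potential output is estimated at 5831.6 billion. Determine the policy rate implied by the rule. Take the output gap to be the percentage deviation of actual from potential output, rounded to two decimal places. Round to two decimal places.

Output gap = 100 × (5814.6 − 5831.6) / 5831.6 = -0.29%.
r = 0.90 + 1.70 + 1.5 × (3.70 − 1.70) + 1 × (-0.29)
   = 0.90 + 1.7 + 3 − 0.29 = 5.31

5.31%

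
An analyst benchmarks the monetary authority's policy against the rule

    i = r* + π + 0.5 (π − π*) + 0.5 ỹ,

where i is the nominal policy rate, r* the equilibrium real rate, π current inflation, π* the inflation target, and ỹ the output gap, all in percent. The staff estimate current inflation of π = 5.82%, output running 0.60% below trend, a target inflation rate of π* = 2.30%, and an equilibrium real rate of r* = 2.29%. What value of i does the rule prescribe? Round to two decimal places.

Output 0.60% below potential → ỹ = -0.60.
i = 2.29 + 5.82 + 0.5 × (5.82 − 2.30) + 0.5 × (-0.60)
   = 2.29 + 5.82 + 1.76 − 0.3 = 9.57

9.57%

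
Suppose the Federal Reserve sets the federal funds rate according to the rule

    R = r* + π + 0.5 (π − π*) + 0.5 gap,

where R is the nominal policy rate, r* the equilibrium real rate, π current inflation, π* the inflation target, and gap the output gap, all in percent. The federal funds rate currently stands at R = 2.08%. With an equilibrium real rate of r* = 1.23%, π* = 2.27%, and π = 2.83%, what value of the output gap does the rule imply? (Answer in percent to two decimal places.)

-4.52%

0.5 gap = 2.08 − 1.23 − 2.83 − 0.5 × (2.83 − 2.27) = -2.26
gap = -2.26 / 0.5 = -4.52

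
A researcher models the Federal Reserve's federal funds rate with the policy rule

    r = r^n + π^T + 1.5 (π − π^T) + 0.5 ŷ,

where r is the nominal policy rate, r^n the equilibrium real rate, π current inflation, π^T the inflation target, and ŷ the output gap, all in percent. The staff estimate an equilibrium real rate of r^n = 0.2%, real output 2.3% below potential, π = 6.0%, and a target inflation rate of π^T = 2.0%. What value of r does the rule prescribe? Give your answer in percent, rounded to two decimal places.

7.05%

Output 2.3% below potential → ŷ = -2.3.
r = 0.2 + 2.0 + 1.5 × (6.0 − 2.0) + 0.5 × (-2.3)
   = 0.2 + 2 + 6 − 1.15 = 7.05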